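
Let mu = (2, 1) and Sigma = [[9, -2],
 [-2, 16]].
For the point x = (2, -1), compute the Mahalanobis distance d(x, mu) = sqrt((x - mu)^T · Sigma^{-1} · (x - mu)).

Step 1 — centre the observation: (x - mu) = (0, -2).

Step 2 — invert Sigma. det(Sigma) = 9·16 - (-2)² = 140.
  Sigma^{-1} = (1/det) · [[d, -b], [-b, a]] = [[0.1143, 0.0143],
 [0.0143, 0.0643]].

Step 3 — form the quadratic (x - mu)^T · Sigma^{-1} · (x - mu):
  Sigma^{-1} · (x - mu) = (-0.0286, -0.1286).
  (x - mu)^T · [Sigma^{-1} · (x - mu)] = (0)·(-0.0286) + (-2)·(-0.1286) = 0.2571.

Step 4 — take square root: d = √(0.2571) ≈ 0.5071.

d(x, mu) = √(0.2571) ≈ 0.5071


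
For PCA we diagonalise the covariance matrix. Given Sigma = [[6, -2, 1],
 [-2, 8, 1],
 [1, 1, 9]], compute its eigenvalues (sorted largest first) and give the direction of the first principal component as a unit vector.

Step 1 — characteristic polynomial p(λ) = det(λI - Sigma) = λ³ - tr·λ² + c_1·λ - det, where tr = trace, c_1 = sum of the principal 2×2 minors, det = det(Sigma):
  tr = 6 + 8 + 9 = 23,
  c_1 = (6·8 - (-2)²) + (6·9 - (1)²) + (8·9 - (1)²) = 44 + 53 + 71 = 168,
  det = 6·(8·9 - (1)²) - (-2)·((-2)·9 - (1)·(1)) + (1)·((-2)·(1) - 8·(1)) = 6·(71) - (-2)·(-19) + (1)·(-10) = 378.
  So p(λ) = λ³ - 23λ² + 168λ - 378.
Step 2 — look for an integer root (rational root theorem: any rational root is an integer divisor of 378). Testing λ = 9:
  p(9) = 729 - 1863 + 1512 - 378 = 0  ✓
  Dividing out (λ - 9): p(λ) = (λ - 9)(λ² - 14λ + 42).
Step 3 — remaining eigenvalues from the quadratic λ² - 14λ + 42 = 0:
  Δ = 14² - 4·42 = 196 - 168 = 28,  λ = (14 ± √28)/2 = (14 ± 5.2915)/2 ≈ 9.6458 or 4.3542.
  Sorted: λ_1 = 9.6458,  λ_2 = 9,  λ_3 = 4.3542  (check: sum = 23 = tr ✓).

Step 4 — unit eigenvector for λ_1 ≈ 9.6458: v spans the null space of (Sigma - λ_1 I), whose rows are
  r_1 = (-3.6458, -2, 1),  r_2 = (-2, -1.6458, 1),  r_3 = (1, 1, -0.6458).
  v is orthogonal to every row, so take v ∝ r_1 × r_2 = ((-2)·(1) - (1)·(-1.6458), (1)·(-2) - (-3.6458)·(1), (-3.6458)·(-1.6458) - (-2)·(-2)) ≈ (-0.3542, 1.6458, 2).
  Rescale (multiply by -1 so the first nonzero entry is positive): u = (0.3542, -1.6458, -2).
  ||u|| = √((0.3542)² + (-1.6458)² + (-2)²) = √(6.834) ≈ 2.6142,  v_1 = u/||u|| ≈ (0.1355, -0.6295, -0.7651) (||v_1|| = 1).

λ_1 = 9.6458,  λ_2 = 9,  λ_3 = 4.3542;  v_1 ≈ (0.1355, -0.6295, -0.7651)


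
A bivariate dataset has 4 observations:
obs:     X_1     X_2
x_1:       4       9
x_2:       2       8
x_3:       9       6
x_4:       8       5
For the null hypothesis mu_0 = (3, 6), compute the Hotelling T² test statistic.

Step 1 — sample mean vector:
  mean(X_1) = (4 + 2 + 9 + 8) / 4 = 23/4 = 5.75
  mean(X_2) = (9 + 8 + 6 + 5) / 4 = 28/4 = 7
  x̄ = (5.75, 7),  deviation x̄ - mu_0 = (5.75, 7) - (3, 6) = (2.75, 1).

Step 2 — sample covariance matrix, S[i,j] = (1/(n-1)) · Σ_k (x_{k,i} - mean_i) · (x_{k,j} - mean_j), divisor n-1 = 3:
  S[X_1,X_1] = ((-1.75)·(-1.75) + (-3.75)·(-3.75) + (3.25)·(3.25) + (2.25)·(2.25)) / 3 = 32.75/3 = 10.9167
  S[X_1,X_2] = ((-1.75)·(2) + (-3.75)·(1) + (3.25)·(-1) + (2.25)·(-2)) / 3 = -15/3 = -5
  S[X_2,X_2] = ((2)·(2) + (1)·(1) + (-1)·(-1) + (-2)·(-2)) / 3 = 10/3 = 3.3333
  S = [[10.9167, -5],
 [-5, 3.3333]].

Step 3 — invert S. det(S) = 10.9167·3.3333 - (-5)² = 11.3889.
  S^{-1} = (1/det) · [[d, -b], [-b, a]] = [[0.2927, 0.439],
 [0.439, 0.9585]].

Step 4 — quadratic form (x̄ - mu_0)^T · S^{-1} · (x̄ - mu_0):
  S^{-1} · (x̄ - mu_0) = (1.2439, 2.1659),
  (x̄ - mu_0)^T · [...] = (2.75)·(1.2439) + (1)·(2.1659) = 5.5866.

Step 5 — scale by n: T² = 4 · 5.5866 = 22.3463.

T² ≈ 22.3463


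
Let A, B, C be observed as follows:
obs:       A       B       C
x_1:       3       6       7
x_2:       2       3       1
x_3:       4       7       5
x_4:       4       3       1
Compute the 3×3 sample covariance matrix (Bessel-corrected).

Step 1 — column means:
  mean(A) = (3 + 2 + 4 + 4) / 4 = 13/4 = 3.25
  mean(B) = (6 + 3 + 7 + 3) / 4 = 19/4 = 4.75
  mean(C) = (7 + 1 + 5 + 1) / 4 = 14/4 = 3.5

Step 2 — sample covariance S[i,j] = (1/(n-1)) · Σ_k (x_{k,i} - mean_i) · (x_{k,j} - mean_j), with n-1 = 3.
  S[A,A] = ((-0.25)·(-0.25) + (-1.25)·(-1.25) + (0.75)·(0.75) + (0.75)·(0.75)) / 3 = 2.75/3 = 0.9167
  S[A,B] = ((-0.25)·(1.25) + (-1.25)·(-1.75) + (0.75)·(2.25) + (0.75)·(-1.75)) / 3 = 2.25/3 = 0.75
  S[A,C] = ((-0.25)·(3.5) + (-1.25)·(-2.5) + (0.75)·(1.5) + (0.75)·(-2.5)) / 3 = 1.5/3 = 0.5
  S[B,B] = ((1.25)·(1.25) + (-1.75)·(-1.75) + (2.25)·(2.25) + (-1.75)·(-1.75)) / 3 = 12.75/3 = 4.25
  S[B,C] = ((1.25)·(3.5) + (-1.75)·(-2.5) + (2.25)·(1.5) + (-1.75)·(-2.5)) / 3 = 16.5/3 = 5.5
  S[C,C] = ((3.5)·(3.5) + (-2.5)·(-2.5) + (1.5)·(1.5) + (-2.5)·(-2.5)) / 3 = 27/3 = 9

S is symmetric (S[j,i] = S[i,j]). Assembling:

S = [[0.9167, 0.75, 0.5],
 [0.75, 4.25, 5.5],
 [0.5, 5.5, 9]]


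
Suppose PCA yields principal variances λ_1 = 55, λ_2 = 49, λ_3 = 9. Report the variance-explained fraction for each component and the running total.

Step 1 — total variance = trace(Sigma) = Σ λ_i = 55 + 49 + 9 = 113.

Step 2 — fraction explained by component i = λ_i / Σ λ:
  PC1: 55/113 = 0.4867
  PC2: 49/113 = 0.4336
  PC3: 9/113 = 0.0796

Step 3 — cumulative fraction after k components = (λ_1 + ... + λ_k) / Σ λ:
  k = 1: 55/113 = 0.4867
  k = 2: (55 + 49)/113 = 104/113 = 0.9204
  k = 3: (55 + 49 + 9)/113 = 113/113 = 1

Summary (fraction, with percent):

explained: PC1 0.4867 (48.67%), PC2 0.4336 (43.36%), PC3 0.0796 (7.96%);  cumulative: 0.4867, 0.9204, 1


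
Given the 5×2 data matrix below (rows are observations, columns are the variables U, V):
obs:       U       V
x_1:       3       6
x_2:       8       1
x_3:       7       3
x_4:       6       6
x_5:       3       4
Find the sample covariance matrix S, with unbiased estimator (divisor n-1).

Step 1 — column means:
  mean(U) = (3 + 8 + 7 + 6 + 3) / 5 = 27/5 = 5.4
  mean(V) = (6 + 1 + 3 + 6 + 4) / 5 = 20/5 = 4

Step 2 — sample covariance S[i,j] = (1/(n-1)) · Σ_k (x_{k,i} - mean_i) · (x_{k,j} - mean_j), with n-1 = 4.
  S[U,U] = ((-2.4)·(-2.4) + (2.6)·(2.6) + (1.6)·(1.6) + (0.6)·(0.6) + (-2.4)·(-2.4)) / 4 = 21.2/4 = 5.3
  S[U,V] = ((-2.4)·(2) + (2.6)·(-3) + (1.6)·(-1) + (0.6)·(2) + (-2.4)·(0)) / 4 = -13/4 = -3.25
  S[V,V] = ((2)·(2) + (-3)·(-3) + (-1)·(-1) + (2)·(2) + (0)·(0)) / 4 = 18/4 = 4.5

S is symmetric (S[j,i] = S[i,j]). Assembling:

S = [[5.3, -3.25],
 [-3.25, 4.5]]


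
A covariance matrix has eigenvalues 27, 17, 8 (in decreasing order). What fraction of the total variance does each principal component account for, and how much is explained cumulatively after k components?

Step 1 — total variance = trace(Sigma) = Σ λ_i = 27 + 17 + 8 = 52.

Step 2 — fraction explained by component i = λ_i / Σ λ:
  PC1: 27/52 = 0.5192
  PC2: 17/52 = 0.3269
  PC3: 8/52 = 0.1538

Step 3 — cumulative fraction after k components = (λ_1 + ... + λ_k) / Σ λ:
  k = 1: 27/52 = 0.5192
  k = 2: (27 + 17)/52 = 44/52 = 0.8462
  k = 3: (27 + 17 + 8)/52 = 52/52 = 1

Summary (fraction, with percent):

explained: PC1 0.5192 (51.92%), PC2 0.3269 (32.69%), PC3 0.1538 (15.38%);  cumulative: 0.5192, 0.8462, 1


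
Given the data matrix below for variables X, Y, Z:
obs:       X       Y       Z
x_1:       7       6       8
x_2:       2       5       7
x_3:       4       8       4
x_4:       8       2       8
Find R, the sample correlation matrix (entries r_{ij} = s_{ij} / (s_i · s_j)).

Step 1 — column means:
  mean(X) = (7 + 2 + 4 + 8) / 4 = 21/4 = 5.25
  mean(Y) = (6 + 5 + 8 + 2) / 4 = 21/4 = 5.25
  mean(Z) = (8 + 7 + 4 + 8) / 4 = 27/4 = 6.75

Step 2 — sample variances and covariances s[i,j] = (1/(n-1)) · Σ_k (x_{k,i} - mean_i) · (x_{k,j} - mean_j), with n-1 = 3:
  s[X,X] = ((1.75)·(1.75) + (-3.25)·(-3.25) + (-1.25)·(-1.25) + (2.75)·(2.75)) / 3 = 22.75/3 = 7.5833
  s[X,Y] = ((1.75)·(0.75) + (-3.25)·(-0.25) + (-1.25)·(2.75) + (2.75)·(-3.25)) / 3 = -10.25/3 = -3.4167
  s[X,Z] = ((1.75)·(1.25) + (-3.25)·(0.25) + (-1.25)·(-2.75) + (2.75)·(1.25)) / 3 = 8.25/3 = 2.75
  s[Y,Y] = ((0.75)·(0.75) + (-0.25)·(-0.25) + (2.75)·(2.75) + (-3.25)·(-3.25)) / 3 = 18.75/3 = 6.25
  s[Y,Z] = ((0.75)·(1.25) + (-0.25)·(0.25) + (2.75)·(-2.75) + (-3.25)·(1.25)) / 3 = -10.75/3 = -3.5833
  s[Z,Z] = ((1.25)·(1.25) + (0.25)·(0.25) + (-2.75)·(-2.75) + (1.25)·(1.25)) / 3 = 10.75/3 = 3.5833
  Sample standard deviations s_i = √(s[i,i]):
  s(X) = √(7.5833) = 2.7538
  s(Y) = √(6.25) = 2.5
  s(Z) = √(3.5833) = 1.893

Step 3 — r_{ij} = s_{ij} / (s_i · s_j):
  r[X,X] = 1 (diagonal).
  r[X,Y] = -3.4167 / (2.7538 · 2.5) = -3.4167 / 6.8845 = -0.4963
  r[X,Z] = 2.75 / (2.7538 · 1.893) = 2.75 / 5.2128 = 0.5275
  r[Y,Y] = 1 (diagonal).
  r[Y,Z] = -3.5833 / (2.5 · 1.893) = -3.5833 / 4.7324 = -0.7572
  r[Z,Z] = 1 (diagonal).

R is symmetric with unit diagonal. Assembling:

R = [[1, -0.4963, 0.5275],
 [-0.4963, 1, -0.7572],
 [0.5275, -0.7572, 1]]


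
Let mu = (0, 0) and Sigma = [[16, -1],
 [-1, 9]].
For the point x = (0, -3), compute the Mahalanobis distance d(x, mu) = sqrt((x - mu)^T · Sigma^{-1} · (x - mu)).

Step 1 — centre the observation: (x - mu) = (0, -3).

Step 2 — invert Sigma. det(Sigma) = 16·9 - (-1)² = 143.
  Sigma^{-1} = (1/det) · [[d, -b], [-b, a]] = [[0.0629, 0.007],
 [0.007, 0.1119]].

Step 3 — form the quadratic (x - mu)^T · Sigma^{-1} · (x - mu):
  Sigma^{-1} · (x - mu) = (-0.021, -0.3357).
  (x - mu)^T · [Sigma^{-1} · (x - mu)] = (0)·(-0.021) + (-3)·(-0.3357) = 1.007.

Step 4 — take square root: d = √(1.007) ≈ 1.0035.

d(x, mu) = √(1.007) ≈ 1.0035


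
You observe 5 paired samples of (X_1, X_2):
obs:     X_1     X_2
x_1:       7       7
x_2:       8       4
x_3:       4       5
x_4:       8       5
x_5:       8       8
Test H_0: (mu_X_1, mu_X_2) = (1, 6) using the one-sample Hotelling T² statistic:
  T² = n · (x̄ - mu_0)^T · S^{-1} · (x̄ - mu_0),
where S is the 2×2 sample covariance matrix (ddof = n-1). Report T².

Step 1 — sample mean vector:
  mean(X_1) = (7 + 8 + 4 + 8 + 8) / 5 = 35/5 = 7
  mean(X_2) = (7 + 4 + 5 + 5 + 8) / 5 = 29/5 = 5.8
  x̄ = (7, 5.8),  deviation x̄ - mu_0 = (7, 5.8) - (1, 6) = (6, -0.2).

Step 2 — sample covariance matrix, S[i,j] = (1/(n-1)) · Σ_k (x_{k,i} - mean_i) · (x_{k,j} - mean_j), divisor n-1 = 4:
  S[X_1,X_1] = ((0)·(0) + (1)·(1) + (-3)·(-3) + (1)·(1) + (1)·(1)) / 4 = 12/4 = 3
  S[X_1,X_2] = ((0)·(1.2) + (1)·(-1.8) + (-3)·(-0.8) + (1)·(-0.8) + (1)·(2.2)) / 4 = 2/4 = 0.5
  S[X_2,X_2] = ((1.2)·(1.2) + (-1.8)·(-1.8) + (-0.8)·(-0.8) + (-0.8)·(-0.8) + (2.2)·(2.2)) / 4 = 10.8/4 = 2.7
  S = [[3, 0.5],
 [0.5, 2.7]].

Step 3 — invert S. det(S) = 3·2.7 - (0.5)² = 7.85.
  S^{-1} = (1/det) · [[d, -b], [-b, a]] = [[0.3439, -0.0637],
 [-0.0637, 0.3822]].

Step 4 — quadratic form (x̄ - mu_0)^T · S^{-1} · (x̄ - mu_0):
  S^{-1} · (x̄ - mu_0) = (2.0764, -0.4586),
  (x̄ - mu_0)^T · [...] = (6)·(2.0764) + (-0.2)·(-0.4586) = 12.5503.

Step 5 — scale by n: T² = 5 · 12.5503 = 62.7516.

T² ≈ 62.7516


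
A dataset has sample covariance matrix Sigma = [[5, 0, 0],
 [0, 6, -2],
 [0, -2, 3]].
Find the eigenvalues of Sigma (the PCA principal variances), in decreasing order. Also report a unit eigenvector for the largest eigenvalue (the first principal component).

Step 1 — characteristic polynomial p(λ) = det(λI - Sigma) = λ³ - tr·λ² + c_1·λ - det, where tr = trace, c_1 = sum of the principal 2×2 minors, det = det(Sigma):
  tr = 5 + 6 + 3 = 14,
  c_1 = (5·6 - (0)²) + (5·3 - (0)²) + (6·3 - (-2)²) = 30 + 15 + 14 = 59,
  det = 5·(6·3 - (-2)²) - (0)·((0)·3 - (-2)·(0)) + (0)·((0)·(-2) - 6·(0)) = 5·(14) - (0)·(0) + (0)·(0) = 70.
  So p(λ) = λ³ - 14λ² + 59λ - 70.
Step 2 — look for an integer root (rational root theorem: any rational root is an integer divisor of 70). Testing λ = 2:
  p(2) = 8 - 56 + 118 - 70 = 0  ✓
  Dividing out (λ - 2): p(λ) = (λ - 2)(λ² - 12λ + 35).
Step 3 — remaining eigenvalues from the quadratic λ² - 12λ + 35 = 0:
  Δ = 12² - 4·35 = 144 - 140 = 4,  λ = (12 ± √4)/2 = (12 ± 2)/2 = 7 or 5.
  Sorted: λ_1 = 7,  λ_2 = 5,  λ_3 = 2  (check: sum = 14 = tr ✓).

Step 4 — unit eigenvector for λ_1 = 7: v spans the null space of (Sigma - λ_1 I), whose rows are
  r_1 = (-2, 0, 0),  r_2 = (0, -1, -2),  r_3 = (0, -2, -4).
  v is orthogonal to every row, so take v ∝ r_1 × r_2 = ((0)·(-2) - (0)·(-1), (0)·(0) - (-2)·(-2), (-2)·(-1) - (0)·(0)) = (0, -4, 2).
  Rescale (divide by 2; multiply by -1 so the first nonzero entry is positive): u = (0, 2, -1).
  ||u|| = √((0)² + (2)² + (-1)²) = √(5) ≈ 2.2361,  v_1 = u/||u|| ≈ (0, 0.8944, -0.4472) (||v_1|| = 1).

λ_1 = 7,  λ_2 = 5,  λ_3 = 2;  v_1 ≈ (0, 0.8944, -0.4472)


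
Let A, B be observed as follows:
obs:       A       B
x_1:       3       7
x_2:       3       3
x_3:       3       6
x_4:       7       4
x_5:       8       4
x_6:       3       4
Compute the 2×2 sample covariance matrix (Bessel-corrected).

Step 1 — column means:
  mean(A) = (3 + 3 + 3 + 7 + 8 + 3) / 6 = 27/6 = 4.5
  mean(B) = (7 + 3 + 6 + 4 + 4 + 4) / 6 = 28/6 = 4.6667

Step 2 — sample covariance S[i,j] = (1/(n-1)) · Σ_k (x_{k,i} - mean_i) · (x_{k,j} - mean_j), with n-1 = 5.
  S[A,A] = ((-1.5)·(-1.5) + (-1.5)·(-1.5) + (-1.5)·(-1.5) + (2.5)·(2.5) + (3.5)·(3.5) + (-1.5)·(-1.5)) / 5 = 27.5/5 = 5.5
  S[A,B] = ((-1.5)·(2.3333) + (-1.5)·(-1.6667) + (-1.5)·(1.3333) + (2.5)·(-0.6667) + (3.5)·(-0.6667) + (-1.5)·(-0.6667)) / 5 = -6/5 = -1.2
  S[B,B] = ((2.3333)·(2.3333) + (-1.6667)·(-1.6667) + (1.3333)·(1.3333) + (-0.6667)·(-0.6667) + (-0.6667)·(-0.6667) + (-0.6667)·(-0.6667)) / 5 = 11.3333/5 = 2.2667

S is symmetric (S[j,i] = S[i,j]). Assembling:

S = [[5.5, -1.2],
 [-1.2, 2.2667]]


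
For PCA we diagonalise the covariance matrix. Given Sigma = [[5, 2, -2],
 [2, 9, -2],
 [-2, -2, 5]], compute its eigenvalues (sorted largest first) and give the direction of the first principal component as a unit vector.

Step 1 — characteristic polynomial p(λ) = det(λI - Sigma) = λ³ - tr·λ² + c_1·λ - det, where tr = trace, c_1 = sum of the principal 2×2 minors, det = det(Sigma):
  tr = 5 + 9 + 5 = 19,
  c_1 = (5·9 - (2)²) + (5·5 - (-2)²) + (9·5 - (-2)²) = 41 + 21 + 41 = 103,
  det = 5·(9·5 - (-2)²) - (2)·((2)·5 - (-2)·(-2)) + (-2)·((2)·(-2) - 9·(-2)) = 5·(41) - (2)·(6) + (-2)·(14) = 165.
  So p(λ) = λ³ - 19λ² + 103λ - 165.
Step 2 — look for an integer root (rational root theorem: any rational root is an integer divisor of 165). Testing λ = 3:
  p(3) = 27 - 171 + 309 - 165 = 0  ✓
  Dividing out (λ - 3): p(λ) = (λ - 3)(λ² - 16λ + 55).
Step 3 — remaining eigenvalues from the quadratic λ² - 16λ + 55 = 0:
  Δ = 16² - 4·55 = 256 - 220 = 36,  λ = (16 ± √36)/2 = (16 ± 6)/2 = 11 or 5.
  Sorted: λ_1 = 11,  λ_2 = 5,  λ_3 = 3  (check: sum = 19 = tr ✓).

Step 4 — unit eigenvector for λ_1 = 11: v spans the null space of (Sigma - λ_1 I), whose rows are
  r_1 = (-6, 2, -2),  r_2 = (2, -2, -2),  r_3 = (-2, -2, -6).
  v is orthogonal to every row, so take v ∝ r_1 × r_2 = ((2)·(-2) - (-2)·(-2), (-2)·(2) - (-6)·(-2), (-6)·(-2) - (2)·(2)) = (-8, -16, 8).
  Rescale (divide by 8; multiply by -1 so the first nonzero entry is positive): u = (1, 2, -1).
  ||u|| = √((1)² + (2)² + (-1)²) = √(6) ≈ 2.4495,  v_1 = u/||u|| ≈ (0.4082, 0.8165, -0.4082) (||v_1|| = 1).

λ_1 = 11,  λ_2 = 5,  λ_3 = 3;  v_1 ≈ (0.4082, 0.8165, -0.4082)


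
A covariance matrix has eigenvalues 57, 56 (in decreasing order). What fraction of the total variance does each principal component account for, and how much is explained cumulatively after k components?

Step 1 — total variance = trace(Sigma) = Σ λ_i = 57 + 56 = 113.

Step 2 — fraction explained by component i = λ_i / Σ λ:
  PC1: 57/113 = 0.5044
  PC2: 56/113 = 0.4956

Step 3 — cumulative fraction after k components = (λ_1 + ... + λ_k) / Σ λ:
  k = 1: 57/113 = 0.5044
  k = 2: (57 + 56)/113 = 113/113 = 1

Summary (fraction, with percent):

explained: PC1 0.5044 (50.44%), PC2 0.4956 (49.56%);  cumulative: 0.5044, 1


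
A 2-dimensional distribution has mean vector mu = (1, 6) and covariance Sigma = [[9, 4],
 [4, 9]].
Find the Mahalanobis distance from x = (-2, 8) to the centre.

Step 1 — centre the observation: (x - mu) = (-3, 2).

Step 2 — invert Sigma. det(Sigma) = 9·9 - (4)² = 65.
  Sigma^{-1} = (1/det) · [[d, -b], [-b, a]] = [[0.1385, -0.0615],
 [-0.0615, 0.1385]].

Step 3 — form the quadratic (x - mu)^T · Sigma^{-1} · (x - mu):
  Sigma^{-1} · (x - mu) = (-0.5385, 0.4615).
  (x - mu)^T · [Sigma^{-1} · (x - mu)] = (-3)·(-0.5385) + (2)·(0.4615) = 2.5385.

Step 4 — take square root: d = √(2.5385) ≈ 1.5933.

d(x, mu) = √(2.5385) ≈ 1.5933


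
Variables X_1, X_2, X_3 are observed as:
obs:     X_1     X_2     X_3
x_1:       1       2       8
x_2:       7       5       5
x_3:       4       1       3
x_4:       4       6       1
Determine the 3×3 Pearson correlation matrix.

Step 1 — column means:
  mean(X_1) = (1 + 7 + 4 + 4) / 4 = 16/4 = 4
  mean(X_2) = (2 + 5 + 1 + 6) / 4 = 14/4 = 3.5
  mean(X_3) = (8 + 5 + 3 + 1) / 4 = 17/4 = 4.25

Step 2 — sample variances and covariances s[i,j] = (1/(n-1)) · Σ_k (x_{k,i} - mean_i) · (x_{k,j} - mean_j), with n-1 = 3:
  s[X_1,X_1] = ((-3)·(-3) + (3)·(3) + (0)·(0) + (0)·(0)) / 3 = 18/3 = 6
  s[X_1,X_2] = ((-3)·(-1.5) + (3)·(1.5) + (0)·(-2.5) + (0)·(2.5)) / 3 = 9/3 = 3
  s[X_1,X_3] = ((-3)·(3.75) + (3)·(0.75) + (0)·(-1.25) + (0)·(-3.25)) / 3 = -9/3 = -3
  s[X_2,X_2] = ((-1.5)·(-1.5) + (1.5)·(1.5) + (-2.5)·(-2.5) + (2.5)·(2.5)) / 3 = 17/3 = 5.6667
  s[X_2,X_3] = ((-1.5)·(3.75) + (1.5)·(0.75) + (-2.5)·(-1.25) + (2.5)·(-3.25)) / 3 = -9.5/3 = -3.1667
  s[X_3,X_3] = ((3.75)·(3.75) + (0.75)·(0.75) + (-1.25)·(-1.25) + (-3.25)·(-3.25)) / 3 = 26.75/3 = 8.9167
  Sample standard deviations s_i = √(s[i,i]):
  s(X_1) = √(6) = 2.4495
  s(X_2) = √(5.6667) = 2.3805
  s(X_3) = √(8.9167) = 2.9861

Step 3 — r_{ij} = s_{ij} / (s_i · s_j):
  r[X_1,X_1] = 1 (diagonal).
  r[X_1,X_2] = 3 / (2.4495 · 2.3805) = 3 / 5.831 = 0.5145
  r[X_1,X_3] = -3 / (2.4495 · 2.9861) = -3 / 7.3144 = -0.4102
  r[X_2,X_2] = 1 (diagonal).
  r[X_2,X_3] = -3.1667 / (2.3805 · 2.9861) = -3.1667 / 7.1083 = -0.4455
  r[X_3,X_3] = 1 (diagonal).

R is symmetric with unit diagonal. Assembling:

R = [[1, 0.5145, -0.4102],
 [0.5145, 1, -0.4455],
 [-0.4102, -0.4455, 1]]


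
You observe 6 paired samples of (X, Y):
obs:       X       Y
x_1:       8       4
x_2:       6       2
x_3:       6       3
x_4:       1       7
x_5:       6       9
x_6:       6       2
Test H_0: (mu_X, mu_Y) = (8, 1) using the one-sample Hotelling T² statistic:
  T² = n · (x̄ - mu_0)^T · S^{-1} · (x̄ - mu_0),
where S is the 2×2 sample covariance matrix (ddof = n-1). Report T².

Step 1 — sample mean vector:
  mean(X) = (8 + 6 + 6 + 1 + 6 + 6) / 6 = 33/6 = 5.5
  mean(Y) = (4 + 2 + 3 + 7 + 9 + 2) / 6 = 27/6 = 4.5
  x̄ = (5.5, 4.5),  deviation x̄ - mu_0 = (5.5, 4.5) - (8, 1) = (-2.5, 3.5).

Step 2 — sample covariance matrix, S[i,j] = (1/(n-1)) · Σ_k (x_{k,i} - mean_i) · (x_{k,j} - mean_j), divisor n-1 = 5:
  S[X,X] = ((2.5)·(2.5) + (0.5)·(0.5) + (0.5)·(0.5) + (-4.5)·(-4.5) + (0.5)·(0.5) + (0.5)·(0.5)) / 5 = 27.5/5 = 5.5
  S[X,Y] = ((2.5)·(-0.5) + (0.5)·(-2.5) + (0.5)·(-1.5) + (-4.5)·(2.5) + (0.5)·(4.5) + (0.5)·(-2.5)) / 5 = -13.5/5 = -2.7
  S[Y,Y] = ((-0.5)·(-0.5) + (-2.5)·(-2.5) + (-1.5)·(-1.5) + (2.5)·(2.5) + (4.5)·(4.5) + (-2.5)·(-2.5)) / 5 = 41.5/5 = 8.3
  S = [[5.5, -2.7],
 [-2.7, 8.3]].

Step 3 — invert S. det(S) = 5.5·8.3 - (-2.7)² = 38.36.
  S^{-1} = (1/det) · [[d, -b], [-b, a]] = [[0.2164, 0.0704],
 [0.0704, 0.1434]].

Step 4 — quadratic form (x̄ - mu_0)^T · S^{-1} · (x̄ - mu_0):
  S^{-1} · (x̄ - mu_0) = (-0.2946, 0.3259),
  (x̄ - mu_0)^T · [...] = (-2.5)·(-0.2946) + (3.5)·(0.3259) = 1.877.

Step 5 — scale by n: T² = 6 · 1.877 = 11.2617.

T² ≈ 11.2617


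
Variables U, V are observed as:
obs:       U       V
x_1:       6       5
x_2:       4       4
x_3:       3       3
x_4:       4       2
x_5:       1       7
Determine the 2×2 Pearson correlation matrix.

Step 1 — column means:
  mean(U) = (6 + 4 + 3 + 4 + 1) / 5 = 18/5 = 3.6
  mean(V) = (5 + 4 + 3 + 2 + 7) / 5 = 21/5 = 4.2

Step 2 — sample variances and covariances s[i,j] = (1/(n-1)) · Σ_k (x_{k,i} - mean_i) · (x_{k,j} - mean_j), with n-1 = 4:
  s[U,U] = ((2.4)·(2.4) + (0.4)·(0.4) + (-0.6)·(-0.6) + (0.4)·(0.4) + (-2.6)·(-2.6)) / 4 = 13.2/4 = 3.3
  s[U,V] = ((2.4)·(0.8) + (0.4)·(-0.2) + (-0.6)·(-1.2) + (0.4)·(-2.2) + (-2.6)·(2.8)) / 4 = -5.6/4 = -1.4
  s[V,V] = ((0.8)·(0.8) + (-0.2)·(-0.2) + (-1.2)·(-1.2) + (-2.2)·(-2.2) + (2.8)·(2.8)) / 4 = 14.8/4 = 3.7
  Sample standard deviations s_i = √(s[i,i]):
  s(U) = √(3.3) = 1.8166
  s(V) = √(3.7) = 1.9235

Step 3 — r_{ij} = s_{ij} / (s_i · s_j):
  r[U,U] = 1 (diagonal).
  r[U,V] = -1.4 / (1.8166 · 1.9235) = -1.4 / 3.4943 = -0.4007
  r[V,V] = 1 (diagonal).

R is symmetric with unit diagonal. Assembling:

R = [[1, -0.4007],
 [-0.4007, 1]]


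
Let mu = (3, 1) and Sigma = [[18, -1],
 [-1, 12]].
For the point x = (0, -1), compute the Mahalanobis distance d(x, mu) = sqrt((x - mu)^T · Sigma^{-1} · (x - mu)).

Step 1 — centre the observation: (x - mu) = (-3, -2).

Step 2 — invert Sigma. det(Sigma) = 18·12 - (-1)² = 215.
  Sigma^{-1} = (1/det) · [[d, -b], [-b, a]] = [[0.0558, 0.0047],
 [0.0047, 0.0837]].

Step 3 — form the quadratic (x - mu)^T · Sigma^{-1} · (x - mu):
  Sigma^{-1} · (x - mu) = (-0.1767, -0.1814).
  (x - mu)^T · [Sigma^{-1} · (x - mu)] = (-3)·(-0.1767) + (-2)·(-0.1814) = 0.893.

Step 4 — take square root: d = √(0.893) ≈ 0.945.

d(x, mu) = √(0.893) ≈ 0.945


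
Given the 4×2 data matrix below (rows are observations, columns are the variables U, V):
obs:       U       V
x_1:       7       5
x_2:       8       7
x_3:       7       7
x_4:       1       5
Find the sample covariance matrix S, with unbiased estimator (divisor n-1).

Step 1 — column means:
  mean(U) = (7 + 8 + 7 + 1) / 4 = 23/4 = 5.75
  mean(V) = (5 + 7 + 7 + 5) / 4 = 24/4 = 6

Step 2 — sample covariance S[i,j] = (1/(n-1)) · Σ_k (x_{k,i} - mean_i) · (x_{k,j} - mean_j), with n-1 = 3.
  S[U,U] = ((1.25)·(1.25) + (2.25)·(2.25) + (1.25)·(1.25) + (-4.75)·(-4.75)) / 3 = 30.75/3 = 10.25
  S[U,V] = ((1.25)·(-1) + (2.25)·(1) + (1.25)·(1) + (-4.75)·(-1)) / 3 = 7/3 = 2.3333
  S[V,V] = ((-1)·(-1) + (1)·(1) + (1)·(1) + (-1)·(-1)) / 3 = 4/3 = 1.3333

S is symmetric (S[j,i] = S[i,j]). Assembling:

S = [[10.25, 2.3333],
 [2.3333, 1.3333]]


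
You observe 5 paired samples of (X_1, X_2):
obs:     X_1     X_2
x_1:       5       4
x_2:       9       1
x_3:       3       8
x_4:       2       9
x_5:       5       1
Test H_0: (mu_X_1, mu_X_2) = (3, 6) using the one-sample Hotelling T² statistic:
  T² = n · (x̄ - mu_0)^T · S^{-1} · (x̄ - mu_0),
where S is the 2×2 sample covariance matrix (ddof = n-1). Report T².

Step 1 — sample mean vector:
  mean(X_1) = (5 + 9 + 3 + 2 + 5) / 5 = 24/5 = 4.8
  mean(X_2) = (4 + 1 + 8 + 9 + 1) / 5 = 23/5 = 4.6
  x̄ = (4.8, 4.6),  deviation x̄ - mu_0 = (4.8, 4.6) - (3, 6) = (1.8, -1.4).

Step 2 — sample covariance matrix, S[i,j] = (1/(n-1)) · Σ_k (x_{k,i} - mean_i) · (x_{k,j} - mean_j), divisor n-1 = 4:
  S[X_1,X_1] = ((0.2)·(0.2) + (4.2)·(4.2) + (-1.8)·(-1.8) + (-2.8)·(-2.8) + (0.2)·(0.2)) / 4 = 28.8/4 = 7.2
  S[X_1,X_2] = ((0.2)·(-0.6) + (4.2)·(-3.6) + (-1.8)·(3.4) + (-2.8)·(4.4) + (0.2)·(-3.6)) / 4 = -34.4/4 = -8.6
  S[X_2,X_2] = ((-0.6)·(-0.6) + (-3.6)·(-3.6) + (3.4)·(3.4) + (4.4)·(4.4) + (-3.6)·(-3.6)) / 4 = 57.2/4 = 14.3
  S = [[7.2, -8.6],
 [-8.6, 14.3]].

Step 3 — invert S. det(S) = 7.2·14.3 - (-8.6)² = 29.
  S^{-1} = (1/det) · [[d, -b], [-b, a]] = [[0.4931, 0.2966],
 [0.2966, 0.2483]].

Step 4 — quadratic form (x̄ - mu_0)^T · S^{-1} · (x̄ - mu_0):
  S^{-1} · (x̄ - mu_0) = (0.4724, 0.1862),
  (x̄ - mu_0)^T · [...] = (1.8)·(0.4724) + (-1.4)·(0.1862) = 0.5897.

Step 5 — scale by n: T² = 5 · 0.5897 = 2.9483.

T² ≈ 2.9483


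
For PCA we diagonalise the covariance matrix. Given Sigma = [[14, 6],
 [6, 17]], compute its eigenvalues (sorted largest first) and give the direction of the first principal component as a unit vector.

Step 1 — characteristic polynomial of 2×2 Sigma:
  det(Sigma - λI) = λ² - trace · λ + det = 0.
  trace = 14 + 17 = 31, det = 14·17 - (6)² = 202.
Step 2 — discriminant:
  Δ = trace² - 4·det = 961 - 808 = 153.
Step 3 — eigenvalues:
  λ = (trace ± √Δ)/2 = (31 ± 12.3693)/2,
  λ_1 = 21.6847,  λ_2 = 9.3153.

Step 4 — unit eigenvector for λ_1: solve (Sigma - λ_1 I)v = 0. First row:
  (14 - 21.6847)·v_x + (6)·v_y = 0, i.e. (-7.6847)·v_x + (6)·v_y = 0,
  so v ∝ (b, λ_1 - a) = (6, 7.6847) = u.
  ||u|| = √((6)² + (7.6847)²) = √(95.054) ≈ 9.7496,
  v_1 = u/||u|| ≈ (0.6154, 0.7882) (||v_1|| = 1).

λ_1 = 21.6847,  λ_2 = 9.3153;  v_1 ≈ (0.6154, 0.7882)


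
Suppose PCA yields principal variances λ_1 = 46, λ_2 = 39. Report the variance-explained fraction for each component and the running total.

Step 1 — total variance = trace(Sigma) = Σ λ_i = 46 + 39 = 85.

Step 2 — fraction explained by component i = λ_i / Σ λ:
  PC1: 46/85 = 0.5412
  PC2: 39/85 = 0.4588

Step 3 — cumulative fraction after k components = (λ_1 + ... + λ_k) / Σ λ:
  k = 1: 46/85 = 0.5412
  k = 2: (46 + 39)/85 = 85/85 = 1

Summary (fraction, with percent):

explained: PC1 0.5412 (54.12%), PC2 0.4588 (45.88%);  cumulative: 0.5412, 1


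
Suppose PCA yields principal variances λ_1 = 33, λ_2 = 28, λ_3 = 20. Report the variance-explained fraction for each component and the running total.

Step 1 — total variance = trace(Sigma) = Σ λ_i = 33 + 28 + 20 = 81.

Step 2 — fraction explained by component i = λ_i / Σ λ:
  PC1: 33/81 = 0.4074
  PC2: 28/81 = 0.3457
  PC3: 20/81 = 0.2469

Step 3 — cumulative fraction after k components = (λ_1 + ... + λ_k) / Σ λ:
  k = 1: 33/81 = 0.4074
  k = 2: (33 + 28)/81 = 61/81 = 0.7531
  k = 3: (33 + 28 + 20)/81 = 81/81 = 1

Summary (fraction, with percent):

explained: PC1 0.4074 (40.74%), PC2 0.3457 (34.57%), PC3 0.2469 (24.69%);  cumulative: 0.4074, 0.7531, 1


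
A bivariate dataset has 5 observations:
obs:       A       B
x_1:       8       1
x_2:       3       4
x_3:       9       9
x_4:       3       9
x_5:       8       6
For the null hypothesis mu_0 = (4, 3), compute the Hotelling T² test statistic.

Step 1 — sample mean vector:
  mean(A) = (8 + 3 + 9 + 3 + 8) / 5 = 31/5 = 6.2
  mean(B) = (1 + 4 + 9 + 9 + 6) / 5 = 29/5 = 5.8
  x̄ = (6.2, 5.8),  deviation x̄ - mu_0 = (6.2, 5.8) - (4, 3) = (2.2, 2.8).

Step 2 — sample covariance matrix, S[i,j] = (1/(n-1)) · Σ_k (x_{k,i} - mean_i) · (x_{k,j} - mean_j), divisor n-1 = 4:
  S[A,A] = ((1.8)·(1.8) + (-3.2)·(-3.2) + (2.8)·(2.8) + (-3.2)·(-3.2) + (1.8)·(1.8)) / 4 = 34.8/4 = 8.7
  S[A,B] = ((1.8)·(-4.8) + (-3.2)·(-1.8) + (2.8)·(3.2) + (-3.2)·(3.2) + (1.8)·(0.2)) / 4 = -3.8/4 = -0.95
  S[B,B] = ((-4.8)·(-4.8) + (-1.8)·(-1.8) + (3.2)·(3.2) + (3.2)·(3.2) + (0.2)·(0.2)) / 4 = 46.8/4 = 11.7
  S = [[8.7, -0.95],
 [-0.95, 11.7]].

Step 3 — invert S. det(S) = 8.7·11.7 - (-0.95)² = 100.8875.
  S^{-1} = (1/det) · [[d, -b], [-b, a]] = [[0.116, 0.0094],
 [0.0094, 0.0862]].

Step 4 — quadratic form (x̄ - mu_0)^T · S^{-1} · (x̄ - mu_0):
  S^{-1} · (x̄ - mu_0) = (0.2815, 0.2622),
  (x̄ - mu_0)^T · [...] = (2.2)·(0.2815) + (2.8)·(0.2622) = 1.3534.

Step 5 — scale by n: T² = 5 · 1.3534 = 6.7669.

T² ≈ 6.7669


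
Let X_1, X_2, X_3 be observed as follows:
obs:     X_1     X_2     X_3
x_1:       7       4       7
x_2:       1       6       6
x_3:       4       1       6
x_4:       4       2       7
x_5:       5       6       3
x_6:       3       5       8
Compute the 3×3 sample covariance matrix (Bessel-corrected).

Step 1 — column means:
  mean(X_1) = (7 + 1 + 4 + 4 + 5 + 3) / 6 = 24/6 = 4
  mean(X_2) = (4 + 6 + 1 + 2 + 6 + 5) / 6 = 24/6 = 4
  mean(X_3) = (7 + 6 + 6 + 7 + 3 + 8) / 6 = 37/6 = 6.1667

Step 2 — sample covariance S[i,j] = (1/(n-1)) · Σ_k (x_{k,i} - mean_i) · (x_{k,j} - mean_j), with n-1 = 5.
  S[X_1,X_1] = ((3)·(3) + (-3)·(-3) + (0)·(0) + (0)·(0) + (1)·(1) + (-1)·(-1)) / 5 = 20/5 = 4
  S[X_1,X_2] = ((3)·(0) + (-3)·(2) + (0)·(-3) + (0)·(-2) + (1)·(2) + (-1)·(1)) / 5 = -5/5 = -1
  S[X_1,X_3] = ((3)·(0.8333) + (-3)·(-0.1667) + (0)·(-0.1667) + (0)·(0.8333) + (1)·(-3.1667) + (-1)·(1.8333)) / 5 = -2/5 = -0.4
  S[X_2,X_2] = ((0)·(0) + (2)·(2) + (-3)·(-3) + (-2)·(-2) + (2)·(2) + (1)·(1)) / 5 = 22/5 = 4.4
  S[X_2,X_3] = ((0)·(0.8333) + (2)·(-0.1667) + (-3)·(-0.1667) + (-2)·(0.8333) + (2)·(-3.1667) + (1)·(1.8333)) / 5 = -6/5 = -1.2
  S[X_3,X_3] = ((0.8333)·(0.8333) + (-0.1667)·(-0.1667) + (-0.1667)·(-0.1667) + (0.8333)·(0.8333) + (-3.1667)·(-3.1667) + (1.8333)·(1.8333)) / 5 = 14.8333/5 = 2.9667

S is symmetric (S[j,i] = S[i,j]). Assembling:

S = [[4, -1, -0.4],
 [-1, 4.4, -1.2],
 [-0.4, -1.2, 2.9667]]


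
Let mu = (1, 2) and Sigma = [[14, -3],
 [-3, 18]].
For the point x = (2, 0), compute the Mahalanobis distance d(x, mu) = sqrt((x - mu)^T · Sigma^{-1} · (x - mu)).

Step 1 — centre the observation: (x - mu) = (1, -2).

Step 2 — invert Sigma. det(Sigma) = 14·18 - (-3)² = 243.
  Sigma^{-1} = (1/det) · [[d, -b], [-b, a]] = [[0.0741, 0.0123],
 [0.0123, 0.0576]].

Step 3 — form the quadratic (x - mu)^T · Sigma^{-1} · (x - mu):
  Sigma^{-1} · (x - mu) = (0.0494, -0.1029).
  (x - mu)^T · [Sigma^{-1} · (x - mu)] = (1)·(0.0494) + (-2)·(-0.1029) = 0.2551.

Step 4 — take square root: d = √(0.2551) ≈ 0.5051.

d(x, mu) = √(0.2551) ≈ 0.5051


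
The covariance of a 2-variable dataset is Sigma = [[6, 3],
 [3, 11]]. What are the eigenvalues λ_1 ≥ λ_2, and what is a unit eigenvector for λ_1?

Step 1 — characteristic polynomial of 2×2 Sigma:
  det(Sigma - λI) = λ² - trace · λ + det = 0.
  trace = 6 + 11 = 17, det = 6·11 - (3)² = 57.
Step 2 — discriminant:
  Δ = trace² - 4·det = 289 - 228 = 61.
Step 3 — eigenvalues:
  λ = (trace ± √Δ)/2 = (17 ± 7.8102)/2,
  λ_1 = 12.4051,  λ_2 = 4.5949.

Step 4 — unit eigenvector for λ_1: solve (Sigma - λ_1 I)v = 0. First row:
  (6 - 12.4051)·v_x + (3)·v_y = 0, i.e. (-6.4051)·v_x + (3)·v_y = 0,
  so v ∝ (b, λ_1 - a) = (3, 6.4051) = u.
  ||u|| = √((3)² + (6.4051)²) = √(50.0256) ≈ 7.0729,
  v_1 = u/||u|| ≈ (0.4242, 0.9056) (||v_1|| = 1).

λ_1 = 12.4051,  λ_2 = 4.5949;  v_1 ≈ (0.4242, 0.9056)


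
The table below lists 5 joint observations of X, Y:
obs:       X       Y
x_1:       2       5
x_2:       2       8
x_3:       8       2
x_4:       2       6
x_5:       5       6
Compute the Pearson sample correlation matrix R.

Step 1 — column means:
  mean(X) = (2 + 2 + 8 + 2 + 5) / 5 = 19/5 = 3.8
  mean(Y) = (5 + 8 + 2 + 6 + 6) / 5 = 27/5 = 5.4

Step 2 — sample variances and covariances s[i,j] = (1/(n-1)) · Σ_k (x_{k,i} - mean_i) · (x_{k,j} - mean_j), with n-1 = 4:
  s[X,X] = ((-1.8)·(-1.8) + (-1.8)·(-1.8) + (4.2)·(4.2) + (-1.8)·(-1.8) + (1.2)·(1.2)) / 4 = 28.8/4 = 7.2
  s[X,Y] = ((-1.8)·(-0.4) + (-1.8)·(2.6) + (4.2)·(-3.4) + (-1.8)·(0.6) + (1.2)·(0.6)) / 4 = -18.6/4 = -4.65
  s[Y,Y] = ((-0.4)·(-0.4) + (2.6)·(2.6) + (-3.4)·(-3.4) + (0.6)·(0.6) + (0.6)·(0.6)) / 4 = 19.2/4 = 4.8
  Sample standard deviations s_i = √(s[i,i]):
  s(X) = √(7.2) = 2.6833
  s(Y) = √(4.8) = 2.1909

Step 3 — r_{ij} = s_{ij} / (s_i · s_j):
  r[X,X] = 1 (diagonal).
  r[X,Y] = -4.65 / (2.6833 · 2.1909) = -4.65 / 5.8788 = -0.791
  r[Y,Y] = 1 (diagonal).

R is symmetric with unit diagonal. Assembling:

R = [[1, -0.791],
 [-0.791, 1]]


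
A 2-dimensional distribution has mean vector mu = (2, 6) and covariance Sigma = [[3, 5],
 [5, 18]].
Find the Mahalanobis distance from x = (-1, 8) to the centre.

Step 1 — centre the observation: (x - mu) = (-3, 2).

Step 2 — invert Sigma. det(Sigma) = 3·18 - (5)² = 29.
  Sigma^{-1} = (1/det) · [[d, -b], [-b, a]] = [[0.6207, -0.1724],
 [-0.1724, 0.1034]].

Step 3 — form the quadratic (x - mu)^T · Sigma^{-1} · (x - mu):
  Sigma^{-1} · (x - mu) = (-2.2069, 0.7241).
  (x - mu)^T · [Sigma^{-1} · (x - mu)] = (-3)·(-2.2069) + (2)·(0.7241) = 8.069.

Step 4 — take square root: d = √(8.069) ≈ 2.8406.

d(x, mu) = √(8.069) ≈ 2.8406


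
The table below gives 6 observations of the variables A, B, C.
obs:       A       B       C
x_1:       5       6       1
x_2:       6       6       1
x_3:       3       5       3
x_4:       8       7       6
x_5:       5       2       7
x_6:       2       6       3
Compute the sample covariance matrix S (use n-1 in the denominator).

Step 1 — column means:
  mean(A) = (5 + 6 + 3 + 8 + 5 + 2) / 6 = 29/6 = 4.8333
  mean(B) = (6 + 6 + 5 + 7 + 2 + 6) / 6 = 32/6 = 5.3333
  mean(C) = (1 + 1 + 3 + 6 + 7 + 3) / 6 = 21/6 = 3.5

Step 2 — sample covariance S[i,j] = (1/(n-1)) · Σ_k (x_{k,i} - mean_i) · (x_{k,j} - mean_j), with n-1 = 5.
  S[A,A] = ((0.1667)·(0.1667) + (1.1667)·(1.1667) + (-1.8333)·(-1.8333) + (3.1667)·(3.1667) + (0.1667)·(0.1667) + (-2.8333)·(-2.8333)) / 5 = 22.8333/5 = 4.5667
  S[A,B] = ((0.1667)·(0.6667) + (1.1667)·(0.6667) + (-1.8333)·(-0.3333) + (3.1667)·(1.6667) + (0.1667)·(-3.3333) + (-2.8333)·(0.6667)) / 5 = 4.3333/5 = 0.8667
  S[A,C] = ((0.1667)·(-2.5) + (1.1667)·(-2.5) + (-1.8333)·(-0.5) + (3.1667)·(2.5) + (0.1667)·(3.5) + (-2.8333)·(-0.5)) / 5 = 7.5/5 = 1.5
  S[B,B] = ((0.6667)·(0.6667) + (0.6667)·(0.6667) + (-0.3333)·(-0.3333) + (1.6667)·(1.6667) + (-3.3333)·(-3.3333) + (0.6667)·(0.6667)) / 5 = 15.3333/5 = 3.0667
  S[B,C] = ((0.6667)·(-2.5) + (0.6667)·(-2.5) + (-0.3333)·(-0.5) + (1.6667)·(2.5) + (-3.3333)·(3.5) + (0.6667)·(-0.5)) / 5 = -11/5 = -2.2
  S[C,C] = ((-2.5)·(-2.5) + (-2.5)·(-2.5) + (-0.5)·(-0.5) + (2.5)·(2.5) + (3.5)·(3.5) + (-0.5)·(-0.5)) / 5 = 31.5/5 = 6.3

S is symmetric (S[j,i] = S[i,j]). Assembling:

S = [[4.5667, 0.8667, 1.5],
 [0.8667, 3.0667, -2.2],
 [1.5, -2.2, 6.3]]


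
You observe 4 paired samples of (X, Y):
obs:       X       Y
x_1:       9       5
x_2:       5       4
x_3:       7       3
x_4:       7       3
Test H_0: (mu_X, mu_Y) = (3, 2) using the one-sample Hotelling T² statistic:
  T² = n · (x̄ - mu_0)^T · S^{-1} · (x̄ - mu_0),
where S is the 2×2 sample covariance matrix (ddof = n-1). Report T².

Step 1 — sample mean vector:
  mean(X) = (9 + 5 + 7 + 7) / 4 = 28/4 = 7
  mean(Y) = (5 + 4 + 3 + 3) / 4 = 15/4 = 3.75
  x̄ = (7, 3.75),  deviation x̄ - mu_0 = (7, 3.75) - (3, 2) = (4, 1.75).

Step 2 — sample covariance matrix, S[i,j] = (1/(n-1)) · Σ_k (x_{k,i} - mean_i) · (x_{k,j} - mean_j), divisor n-1 = 3:
  S[X,X] = ((2)·(2) + (-2)·(-2) + (0)·(0) + (0)·(0)) / 3 = 8/3 = 2.6667
  S[X,Y] = ((2)·(1.25) + (-2)·(0.25) + (0)·(-0.75) + (0)·(-0.75)) / 3 = 2/3 = 0.6667
  S[Y,Y] = ((1.25)·(1.25) + (0.25)·(0.25) + (-0.75)·(-0.75) + (-0.75)·(-0.75)) / 3 = 2.75/3 = 0.9167
  S = [[2.6667, 0.6667],
 [0.6667, 0.9167]].

Step 3 — invert S. det(S) = 2.6667·0.9167 - (0.6667)² = 2.
  S^{-1} = (1/det) · [[d, -b], [-b, a]] = [[0.4583, -0.3333],
 [-0.3333, 1.3333]].

Step 4 — quadratic form (x̄ - mu_0)^T · S^{-1} · (x̄ - mu_0):
  S^{-1} · (x̄ - mu_0) = (1.25, 1),
  (x̄ - mu_0)^T · [...] = (4)·(1.25) + (1.75)·(1) = 6.75.

Step 5 — scale by n: T² = 4 · 6.75 = 27.

T² ≈ 27


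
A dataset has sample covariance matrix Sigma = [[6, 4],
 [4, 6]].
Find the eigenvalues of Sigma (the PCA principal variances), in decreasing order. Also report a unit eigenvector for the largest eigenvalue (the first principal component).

Step 1 — characteristic polynomial of 2×2 Sigma:
  det(Sigma - λI) = λ² - trace · λ + det = 0.
  trace = 6 + 6 = 12, det = 6·6 - (4)² = 20.
Step 2 — discriminant:
  Δ = trace² - 4·det = 144 - 80 = 64.
Step 3 — eigenvalues:
  λ = (trace ± √Δ)/2 = (12 ± 8)/2,
  λ_1 = 10,  λ_2 = 2.

Step 4 — unit eigenvector for λ_1: solve (Sigma - λ_1 I)v = 0. First row:
  (6 - 10)·v_x + (4)·v_y = 0, i.e. (-4)·v_x + (4)·v_y = 0,
  so v ∝ (b, λ_1 - a) = (4, 4) = u.
  ||u|| = √((4)² + (4)²) = √(32) ≈ 5.6569,
  v_1 = u/||u|| ≈ (0.7071, 0.7071) (||v_1|| = 1).

λ_1 = 10,  λ_2 = 2;  v_1 ≈ (0.7071, 0.7071)


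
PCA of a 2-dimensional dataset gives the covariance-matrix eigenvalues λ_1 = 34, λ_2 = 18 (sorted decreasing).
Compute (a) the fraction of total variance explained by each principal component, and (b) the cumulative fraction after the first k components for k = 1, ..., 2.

Step 1 — total variance = trace(Sigma) = Σ λ_i = 34 + 18 = 52.

Step 2 — fraction explained by component i = λ_i / Σ λ:
  PC1: 34/52 = 0.6538
  PC2: 18/52 = 0.3462

Step 3 — cumulative fraction after k components = (λ_1 + ... + λ_k) / Σ λ:
  k = 1: 34/52 = 0.6538
  k = 2: (34 + 18)/52 = 52/52 = 1

Summary (fraction, with percent):

explained: PC1 0.6538 (65.38%), PC2 0.3462 (34.62%);  cumulative: 0.6538, 1


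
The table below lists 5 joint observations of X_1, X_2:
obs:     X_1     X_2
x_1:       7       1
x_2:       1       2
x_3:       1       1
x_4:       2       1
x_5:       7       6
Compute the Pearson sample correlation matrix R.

Step 1 — column means:
  mean(X_1) = (7 + 1 + 1 + 2 + 7) / 5 = 18/5 = 3.6
  mean(X_2) = (1 + 2 + 1 + 1 + 6) / 5 = 11/5 = 2.2

Step 2 — sample variances and covariances s[i,j] = (1/(n-1)) · Σ_k (x_{k,i} - mean_i) · (x_{k,j} - mean_j), with n-1 = 4:
  s[X_1,X_1] = ((3.4)·(3.4) + (-2.6)·(-2.6) + (-2.6)·(-2.6) + (-1.6)·(-1.6) + (3.4)·(3.4)) / 4 = 39.2/4 = 9.8
  s[X_1,X_2] = ((3.4)·(-1.2) + (-2.6)·(-0.2) + (-2.6)·(-1.2) + (-1.6)·(-1.2) + (3.4)·(3.8)) / 4 = 14.4/4 = 3.6
  s[X_2,X_2] = ((-1.2)·(-1.2) + (-0.2)·(-0.2) + (-1.2)·(-1.2) + (-1.2)·(-1.2) + (3.8)·(3.8)) / 4 = 18.8/4 = 4.7
  Sample standard deviations s_i = √(s[i,i]):
  s(X_1) = √(9.8) = 3.1305
  s(X_2) = √(4.7) = 2.1679

Step 3 — r_{ij} = s_{ij} / (s_i · s_j):
  r[X_1,X_1] = 1 (diagonal).
  r[X_1,X_2] = 3.6 / (3.1305 · 2.1679) = 3.6 / 6.7868 = 0.5304
  r[X_2,X_2] = 1 (diagonal).

R is symmetric with unit diagonal. Assembling:

R = [[1, 0.5304],
 [0.5304, 1]]


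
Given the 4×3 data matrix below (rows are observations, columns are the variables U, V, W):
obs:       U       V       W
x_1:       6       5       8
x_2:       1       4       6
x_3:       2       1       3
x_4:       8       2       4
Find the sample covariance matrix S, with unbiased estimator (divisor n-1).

Step 1 — column means:
  mean(U) = (6 + 1 + 2 + 8) / 4 = 17/4 = 4.25
  mean(V) = (5 + 4 + 1 + 2) / 4 = 12/4 = 3
  mean(W) = (8 + 6 + 3 + 4) / 4 = 21/4 = 5.25

Step 2 — sample covariance S[i,j] = (1/(n-1)) · Σ_k (x_{k,i} - mean_i) · (x_{k,j} - mean_j), with n-1 = 3.
  S[U,U] = ((1.75)·(1.75) + (-3.25)·(-3.25) + (-2.25)·(-2.25) + (3.75)·(3.75)) / 3 = 32.75/3 = 10.9167
  S[U,V] = ((1.75)·(2) + (-3.25)·(1) + (-2.25)·(-2) + (3.75)·(-1)) / 3 = 1/3 = 0.3333
  S[U,W] = ((1.75)·(2.75) + (-3.25)·(0.75) + (-2.25)·(-2.25) + (3.75)·(-1.25)) / 3 = 2.75/3 = 0.9167
  S[V,V] = ((2)·(2) + (1)·(1) + (-2)·(-2) + (-1)·(-1)) / 3 = 10/3 = 3.3333
  S[V,W] = ((2)·(2.75) + (1)·(0.75) + (-2)·(-2.25) + (-1)·(-1.25)) / 3 = 12/3 = 4
  S[W,W] = ((2.75)·(2.75) + (0.75)·(0.75) + (-2.25)·(-2.25) + (-1.25)·(-1.25)) / 3 = 14.75/3 = 4.9167

S is symmetric (S[j,i] = S[i,j]). Assembling:

S = [[10.9167, 0.3333, 0.9167],
 [0.3333, 3.3333, 4],
 [0.9167, 4, 4.9167]]


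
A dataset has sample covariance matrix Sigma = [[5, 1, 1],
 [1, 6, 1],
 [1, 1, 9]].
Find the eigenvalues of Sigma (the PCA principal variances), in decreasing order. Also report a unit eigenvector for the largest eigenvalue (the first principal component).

Step 1 — characteristic polynomial p(λ) = det(λI - Sigma) = λ³ - tr·λ² + c_1·λ - det, where tr = trace, c_1 = sum of the principal 2×2 minors, det = det(Sigma):
  tr = 5 + 6 + 9 = 20,
  c_1 = (5·6 - (1)²) + (5·9 - (1)²) + (6·9 - (1)²) = 29 + 44 + 53 = 126,
  det = 5·(6·9 - (1)²) - (1)·((1)·9 - (1)·(1)) + (1)·((1)·(1) - 6·(1)) = 5·(53) - (1)·(8) + (1)·(-5) = 252.
  So p(λ) = λ³ - 20λ² + 126λ - 252.
Step 2 — look for an integer root (rational root theorem: any rational root is an integer divisor of 252). Testing λ = 6:
  p(6) = 216 - 720 + 756 - 252 = 0  ✓
  Dividing out (λ - 6): p(λ) = (λ - 6)(λ² - 14λ + 42).
Step 3 — remaining eigenvalues from the quadratic λ² - 14λ + 42 = 0:
  Δ = 14² - 4·42 = 196 - 168 = 28,  λ = (14 ± √28)/2 = (14 ± 5.2915)/2 ≈ 9.6458 or 4.3542.
  Sorted: λ_1 = 9.6458,  λ_2 = 6,  λ_3 = 4.3542  (check: sum = 20 = tr ✓).

Step 4 — unit eigenvector for λ_1 ≈ 9.6458: v spans the null space of (Sigma - λ_1 I), whose rows are
  r_1 = (-4.6458, 1, 1),  r_2 = (1, -3.6458, 1),  r_3 = (1, 1, -0.6458).
  v is orthogonal to every row, so take v ∝ r_1 × r_2 = ((1)·(1) - (1)·(-3.6458), (1)·(1) - (-4.6458)·(1), (-4.6458)·(-3.6458) - (1)·(1)) ≈ (4.6458, 5.6458, 15.9373).
  Let u = (4.6458, 5.6458, 15.9373).
  ||u|| = √((4.6458)² + (5.6458)² + (15.9373)²) = √(307.4536) ≈ 17.5344,  v_1 = u/||u|| ≈ (0.265, 0.322, 0.9089) (||v_1|| = 1).

λ_1 = 9.6458,  λ_2 = 6,  λ_3 = 4.3542;  v_1 ≈ (0.265, 0.322, 0.9089)
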